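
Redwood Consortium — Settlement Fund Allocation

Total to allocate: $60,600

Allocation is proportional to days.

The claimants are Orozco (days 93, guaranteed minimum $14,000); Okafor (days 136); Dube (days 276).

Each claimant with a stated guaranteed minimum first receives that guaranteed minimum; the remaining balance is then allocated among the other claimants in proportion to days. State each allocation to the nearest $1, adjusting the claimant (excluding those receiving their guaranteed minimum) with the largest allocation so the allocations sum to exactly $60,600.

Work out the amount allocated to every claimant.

Fund the minimums — Orozco $14,000. Residual $46,600.
Residual split over remaining days 412: Okafor 15,382.52 → $15,383; Dube 31,217.48 → $31,217.

Orozco: $14,000; Okafor: $15,383; Dube: $31,217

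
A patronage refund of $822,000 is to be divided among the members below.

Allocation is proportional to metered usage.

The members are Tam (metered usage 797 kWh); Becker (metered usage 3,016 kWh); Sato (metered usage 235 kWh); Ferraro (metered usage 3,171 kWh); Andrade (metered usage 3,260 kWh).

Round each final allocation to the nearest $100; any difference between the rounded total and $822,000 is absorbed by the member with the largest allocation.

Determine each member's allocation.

Tam: $62,500 · Becker: $236,600 · Sato: $18,400 · Ferraro: $248,700 · Andrade: $255,800

Sum of metered usage: 10,479.
Unrounded shares: Tam 797/10,479 × $822,000 = 62,518.75; Becker 3,016/10,479 × $822,000 = 236,582.88; Sato 235/10,479 × $822,000 = 18,434.01; Ferraro 3,171/10,479 × $822,000 = 248,741.48; Andrade 3,260/10,479 × $822,000 = 255,722.87.
At nearest $100: Tam $62,500; Becker $236,600; Sato $18,400; Ferraro $248,700; Andrade $255,700. Sum = $821,900.
Difference $822,000 − $821,900 = +$100 applied to largest allocation (Andrade): Andrade becomes $255,800.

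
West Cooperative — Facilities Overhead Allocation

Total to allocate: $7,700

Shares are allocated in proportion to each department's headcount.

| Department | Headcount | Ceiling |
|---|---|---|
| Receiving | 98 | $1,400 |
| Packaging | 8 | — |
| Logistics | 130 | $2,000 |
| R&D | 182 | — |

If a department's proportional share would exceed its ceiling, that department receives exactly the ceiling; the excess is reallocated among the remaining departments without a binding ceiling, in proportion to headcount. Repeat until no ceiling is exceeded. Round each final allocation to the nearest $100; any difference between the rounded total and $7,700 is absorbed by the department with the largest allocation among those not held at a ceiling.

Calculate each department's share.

Receiving: $1,400 · Packaging: $200 · Logistics: $2,000 · R&D: $4,100

Total headcount = 418.
Proportional shares (ignoring caps): Receiving 1,805.26; Packaging 147.37; Logistics 2,394.74; R&D 3,352.63.
Capped: Receiving ($1,400), Logistics ($2,000); residual $4,300 reallocated over remaining headcount 190.
Shares after redistribution: Packaging 181.05 → $200; R&D 4,118.95 → $4,100.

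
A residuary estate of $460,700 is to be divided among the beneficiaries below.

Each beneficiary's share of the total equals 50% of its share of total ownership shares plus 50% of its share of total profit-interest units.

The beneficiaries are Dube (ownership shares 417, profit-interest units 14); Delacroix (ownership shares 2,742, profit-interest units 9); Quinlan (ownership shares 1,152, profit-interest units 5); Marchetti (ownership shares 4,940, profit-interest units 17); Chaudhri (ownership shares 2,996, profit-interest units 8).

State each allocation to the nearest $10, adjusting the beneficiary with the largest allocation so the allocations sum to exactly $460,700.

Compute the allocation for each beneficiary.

Ownership shares total 12,247; profit-interest units total 53.
Blended shares (50% ownership shares + 50% profit-interest units): Dube 0.1491; Delacroix 0.1969; Quinlan 0.0942; Marchetti 0.3621; Chaudhri 0.1978.
Proportional shares: Dube 68,690.39; Delacroix 90,689.46; Quinlan 43,398.74; Marchetti 166,800.77; Chaudhri 91,120.64.
After rounding ($10): Dube $68,690; Delacroix $90,690; Quinlan $43,400; Marchetti $166,800; Chaudhri $91,120. Sum = $460,700.
Rounded total matches; no reconciliation needed.

Dube: $68,690 | Delacroix: $90,690 | Quinlan: $43,400 | Marchetti: $166,800 | Chaudhri: $91,120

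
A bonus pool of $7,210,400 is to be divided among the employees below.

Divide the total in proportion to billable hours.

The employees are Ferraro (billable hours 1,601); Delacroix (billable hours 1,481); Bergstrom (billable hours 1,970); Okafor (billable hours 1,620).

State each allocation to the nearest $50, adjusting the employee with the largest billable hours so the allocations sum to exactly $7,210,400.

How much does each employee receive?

Ferraro: $1,730,200; Delacroix: $1,600,500; Bergstrom: $2,128,950; Okafor: $1,750,750

Total billable hours = 1,601 + 1,481 + 1,970 + 1,620 = 6,672.
Unrounded shares: Ferraro 1,730,193.41; Delacroix 1,600,509.95; Bergstrom 2,128,970.02; Okafor 1,750,726.62.
After rounding ($50): Ferraro $1,730,200; Delacroix $1,600,500; Bergstrom $2,128,950; Okafor $1,750,750. Sum = $7,210,400.
Sum already equals the total — no adjustment.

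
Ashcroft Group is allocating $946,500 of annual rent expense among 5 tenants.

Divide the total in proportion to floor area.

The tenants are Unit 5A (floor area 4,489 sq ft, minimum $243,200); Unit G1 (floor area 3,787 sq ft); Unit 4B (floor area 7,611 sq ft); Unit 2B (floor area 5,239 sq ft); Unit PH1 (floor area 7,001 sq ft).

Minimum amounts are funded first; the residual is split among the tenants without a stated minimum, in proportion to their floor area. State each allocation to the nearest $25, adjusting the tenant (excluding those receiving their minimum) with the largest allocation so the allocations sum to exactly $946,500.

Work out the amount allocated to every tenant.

Unit 5A: $243,200; Unit G1: $112,675; Unit 4B: $226,450; Unit 2B: $155,875; Unit PH1: $208,300

Minimums first: Unit 5A $243,200. Remaining pool $703,300.
Remaining pool split over remaining floor area 23,638: Unit G1 112,674.38 → $112,675; Unit 4B 226,449.63 → $226,450; Unit 2B 155,875.65 → $155,875; Unit PH1 208,300.33 → $208,300.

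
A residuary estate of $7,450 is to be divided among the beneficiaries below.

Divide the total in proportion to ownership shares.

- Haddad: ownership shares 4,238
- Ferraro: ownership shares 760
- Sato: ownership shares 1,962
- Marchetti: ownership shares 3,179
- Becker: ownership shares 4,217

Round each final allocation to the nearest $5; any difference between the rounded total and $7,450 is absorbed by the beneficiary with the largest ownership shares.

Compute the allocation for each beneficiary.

Haddad: $2,195 · Ferraro: $395 · Sato: $1,020 · Marchetti: $1,650 · Becker: $2,190

Sum of ownership shares: 14,356.
Raw shares: Haddad 4,238/14,356 × $7,450 = 2,199.30; Ferraro 760/14,356 × $7,450 = 394.40; Sato 1,962/14,356 × $7,450 = 1,018.17; Marchetti 3,179/14,356 × $7,450 = 1,649.73; Becker 4,217/14,356 × $7,450 = 2,188.40.
At nearest $5: Haddad $2,200; Ferraro $395; Sato $1,020; Marchetti $1,650; Becker $2,190. Sum = $7,455.
Difference $7,450 − $7,455 = −$5 applied to largest ownership shares (Haddad): Haddad becomes $2,195.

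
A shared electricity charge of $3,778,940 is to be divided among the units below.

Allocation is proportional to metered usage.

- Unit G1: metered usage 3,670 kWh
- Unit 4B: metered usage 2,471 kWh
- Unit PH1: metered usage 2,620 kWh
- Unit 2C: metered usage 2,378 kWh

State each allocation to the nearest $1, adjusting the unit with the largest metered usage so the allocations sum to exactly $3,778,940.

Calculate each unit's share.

Sum of metered usage: 3,670 + 2,471 + 2,620 + 2,378 = 11,139.
Pro-rata amounts: Unit G1 1,245,058.78; Unit 4B 838,294.35; Unit PH1 888,843.06; Unit 2C 806,743.81.
Rounded to nearest $1: Unit G1 $1,245,059; Unit 4B $838,294; Unit PH1 $888,843; Unit 2C $806,744. Sum = $3,778,940.
Sum already equals the total — no adjustment.

Unit G1: $1,245,059 | Unit 4B: $838,294 | Unit PH1: $888,843 | Unit 2C: $806,744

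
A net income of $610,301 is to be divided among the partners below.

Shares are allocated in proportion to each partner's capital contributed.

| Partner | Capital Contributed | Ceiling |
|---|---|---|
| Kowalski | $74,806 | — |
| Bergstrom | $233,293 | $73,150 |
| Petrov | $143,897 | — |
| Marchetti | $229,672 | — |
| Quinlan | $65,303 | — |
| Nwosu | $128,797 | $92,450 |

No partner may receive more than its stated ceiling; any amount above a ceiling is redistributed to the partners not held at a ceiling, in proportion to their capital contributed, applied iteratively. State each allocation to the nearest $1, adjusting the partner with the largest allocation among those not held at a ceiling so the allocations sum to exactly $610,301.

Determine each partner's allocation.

Combined capital contributed = 875,768.
Proportional shares (ignoring caps): Kowalski 52,130.45; Bergstrom 162,576.11; Petrov 100,278.25; Marchetti 160,052.72; Quinlan 45,508.04; Nwosu 89,755.44.
Held at cap: Bergstrom ($73,150); balance $537,151 reallocated over remaining capital contributed 642,475.
Held at cap: Nwosu ($92,450); balance $444,701 reallocated over remaining capital contributed 513,678.
Shares after redistribution: Kowalski 64,761.00 → $64,761; Petrov 124,574.42 → $124,574; Marchetti 198,831.502 → $198,832; Quinlan 56,534.07 → $56,534.

Kowalski: $64,761 | Bergstrom: $73,150 | Petrov: $124,574 | Marchetti: $198,832 | Quinlan: $56,534 | Nwosu: $92,450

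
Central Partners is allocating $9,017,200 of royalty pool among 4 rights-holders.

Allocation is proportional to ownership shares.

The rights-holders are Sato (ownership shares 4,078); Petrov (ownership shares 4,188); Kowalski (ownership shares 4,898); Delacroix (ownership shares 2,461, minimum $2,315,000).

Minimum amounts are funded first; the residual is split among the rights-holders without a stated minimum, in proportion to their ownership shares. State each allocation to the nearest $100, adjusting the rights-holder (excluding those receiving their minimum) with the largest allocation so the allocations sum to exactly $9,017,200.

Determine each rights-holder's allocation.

Sato: $2,076,200; Petrov: $2,132,200; Kowalski: $2,493,800; Delacroix: $2,315,000

Minimums first: Delacroix $2,315,000. Residual $6,702,200.
Residual split over remaining ownership shares 13,164: Sato 2,076,236.07 → $2,076,200; Petrov 2,132,240.47 → $2,132,200; Kowalski 2,493,723.46 → $2,493,700.
Rounding difference +$100 applied to Kowalski → $2,493,800.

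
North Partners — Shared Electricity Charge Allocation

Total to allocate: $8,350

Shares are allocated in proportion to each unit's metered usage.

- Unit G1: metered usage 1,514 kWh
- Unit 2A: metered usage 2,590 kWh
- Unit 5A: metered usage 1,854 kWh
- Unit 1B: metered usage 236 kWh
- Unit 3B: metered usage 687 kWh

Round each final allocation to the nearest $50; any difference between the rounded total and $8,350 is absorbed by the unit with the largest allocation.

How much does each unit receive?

Unit G1: $1,850 | Unit 2A: $3,100 | Unit 5A: $2,250 | Unit 1B: $300 | Unit 3B: $850

Metered usage total: 6,881.
Pro-rata amounts: Unit G1 1,514/6,881 × $8,350 = 1,837.22; Unit 2A 2,590/6,881 × $8,350 = 3,142.93; Unit 5A 1,854/6,881 × $8,350 = 2,249.80; Unit 1B 236/6,881 × $8,350 = 286.38; Unit 3B 687/6,881 × $8,350 = 833.67.
Rounded to nearest $50: Unit G1 $1,850; Unit 2A $3,150; Unit 5A $2,250; Unit 1B $300; Unit 3B $850. Sum = $8,400.
Difference $8,350 − $8,400 = −$50 applied to largest allocation (Unit 2A): Unit 2A becomes $3,100.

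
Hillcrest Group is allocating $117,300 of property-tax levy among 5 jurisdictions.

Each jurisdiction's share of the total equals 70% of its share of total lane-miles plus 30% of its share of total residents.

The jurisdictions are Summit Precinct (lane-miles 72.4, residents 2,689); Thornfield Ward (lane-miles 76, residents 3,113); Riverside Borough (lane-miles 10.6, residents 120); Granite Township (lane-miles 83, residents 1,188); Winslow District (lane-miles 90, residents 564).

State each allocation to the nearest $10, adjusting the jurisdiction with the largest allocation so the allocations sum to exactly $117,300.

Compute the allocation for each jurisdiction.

Lane-miles total 332; residents total 7,674.
Blended shares (70% lane-miles + 30% residents): Summit Precinct 0.2578; Thornfield Ward 0.2819; Riverside Borough 0.0270; Granite Township 0.2214; Winslow District 0.2118.
Pro-rata amounts: Summit Precinct 30,236.63; Thornfield Ward 33,071.28; Riverside Borough 3,171.86; Granite Township 25,975.21; Winslow District 24,845.02.
Rounded to nearest $10: Summit Precinct $30,240; Thornfield Ward $33,070; Riverside Borough $3,170; Granite Township $25,980; Winslow District $24,850. Sum = $117,310.
Difference $117,300 − $117,310 = −$10 applied to largest allocation (Thornfield Ward): Thornfield Ward becomes $33,060.

Summit Precinct: $30,240 · Thornfield Ward: $33,060 · Riverside Borough: $3,170 · Granite Township: $25,980 · Winslow District: $24,850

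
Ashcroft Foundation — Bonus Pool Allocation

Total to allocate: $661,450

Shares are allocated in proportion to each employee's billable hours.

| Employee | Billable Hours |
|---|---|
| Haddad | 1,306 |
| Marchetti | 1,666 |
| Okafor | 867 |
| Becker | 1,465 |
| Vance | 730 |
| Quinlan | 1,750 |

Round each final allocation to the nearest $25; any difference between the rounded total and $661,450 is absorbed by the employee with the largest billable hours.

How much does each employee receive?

Combined billable hours = 1,306 + 1,666 + 867 + 1,465 + 730 + 1,750 = 7,784.
Raw shares: Haddad 110,978.12; Marchetti 141,569.33; Okafor 73,673.84; Becker 124,489.24; Vance 62,032.18; Quinlan 148,707.28.
At nearest $25: Haddad $110,975; Marchetti $141,575; Okafor $73,675; Becker $124,500; Vance $62,025; Quinlan $148,700. Sum = $661,450.
No rounding difference to absorb.

Haddad: $110,975 | Marchetti: $141,575 | Okafor: $73,675 | Becker: $124,500 | Vance: $62,025 | Quinlan: $148,700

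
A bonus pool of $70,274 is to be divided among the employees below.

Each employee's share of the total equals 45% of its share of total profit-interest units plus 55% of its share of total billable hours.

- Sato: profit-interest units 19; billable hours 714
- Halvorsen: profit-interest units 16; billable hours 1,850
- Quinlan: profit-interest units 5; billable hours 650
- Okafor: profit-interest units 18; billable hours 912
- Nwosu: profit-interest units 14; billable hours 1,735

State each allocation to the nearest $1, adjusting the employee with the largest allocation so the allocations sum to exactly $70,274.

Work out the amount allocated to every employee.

Totals — profit-interest units 72, billable hours 5,861.
Blended shares (45% profit-interest units + 55% billable hours): Sato 0.1858; Halvorsen 0.2736; Quinlan 0.0922; Okafor 0.1981; Nwosu 0.2503.
Unrounded shares: Sato 13,053.55; Halvorsen 19,227.33; Quinlan 6,482.52; Okafor 13,920.06; Nwosu 17,590.53.
After rounding ($1): Sato $13,054; Halvorsen $19,227; Quinlan $6,483; Okafor $13,920; Nwosu $17,591. Sum = $70,275.
Difference $70,274 − $70,275 = −$1 applied to largest allocation (Halvorsen): Halvorsen becomes $19,226.

Sato: $13,054; Halvorsen: $19,226; Quinlan: $6,483; Okafor: $13,920; Nwosu: $17,591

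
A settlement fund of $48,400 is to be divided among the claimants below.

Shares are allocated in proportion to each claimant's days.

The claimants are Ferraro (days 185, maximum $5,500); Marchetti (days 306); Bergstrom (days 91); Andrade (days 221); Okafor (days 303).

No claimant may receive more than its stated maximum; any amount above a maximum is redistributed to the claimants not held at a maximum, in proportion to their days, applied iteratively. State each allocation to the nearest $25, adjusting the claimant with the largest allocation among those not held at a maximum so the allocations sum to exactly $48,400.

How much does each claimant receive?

Ferraro: $5,500; Marchetti: $14,225; Bergstrom: $4,250; Andrade: $10,300; Okafor: $14,125

Combined days = 1,106.
Pro-rata shares before constraints: Ferraro 8,095.84; Marchetti 13,390.96; Bergstrom 3,982.28; Andrade 9,671.25; Okafor 13,259.67.
Capped: Ferraro ($5,500); remaining pool $42,900 reallocated over remaining days 921.
Remaining shares: Marchetti 14,253.42 → $14,250; Bergstrom 4,238.76 → $4,250; Andrade 10,294.14 → $10,300; Okafor 14,113.68 → $14,125.
Rounding difference −$25 applied to Marchetti → $14,225.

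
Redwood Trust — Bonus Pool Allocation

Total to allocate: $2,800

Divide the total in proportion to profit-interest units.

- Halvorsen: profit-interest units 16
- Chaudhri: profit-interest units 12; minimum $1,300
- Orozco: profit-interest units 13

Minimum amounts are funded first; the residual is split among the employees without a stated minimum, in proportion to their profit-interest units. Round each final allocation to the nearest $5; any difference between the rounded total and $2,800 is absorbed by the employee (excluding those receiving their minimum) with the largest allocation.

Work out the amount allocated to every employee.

Halvorsen: $830 · Chaudhri: $1,300 · Orozco: $670

Guaranteed amounts: Chaudhri $1,300. Balance $1,500.
Balance split over remaining profit-interest units 29: Halvorsen 827.59 → $830; Orozco 672.41 → $670.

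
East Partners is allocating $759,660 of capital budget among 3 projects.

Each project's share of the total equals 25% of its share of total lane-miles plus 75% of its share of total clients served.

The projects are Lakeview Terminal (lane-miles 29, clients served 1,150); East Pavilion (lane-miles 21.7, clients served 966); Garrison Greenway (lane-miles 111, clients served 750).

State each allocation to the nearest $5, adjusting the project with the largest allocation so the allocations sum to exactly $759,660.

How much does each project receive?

Totals — lane-miles 161.7, clients served 2,866.
Combined weights (25% lane-miles + 75% clients served): Lakeview Terminal 0.3458; East Pavilion 0.2863; Garrison Greenway 0.3679.
Unrounded shares: Lakeview Terminal 262,673.86; East Pavilion 217,521.90; Garrison Greenway 279,464.23.
After rounding ($5): Lakeview Terminal $262,675; East Pavilion $217,520; Garrison Greenway $279,465. Sum = $759,660.
No rounding difference to absorb.

Lakeview Terminal: $262,675 · East Pavilion: $217,520 · Garrison Greenway: $279,465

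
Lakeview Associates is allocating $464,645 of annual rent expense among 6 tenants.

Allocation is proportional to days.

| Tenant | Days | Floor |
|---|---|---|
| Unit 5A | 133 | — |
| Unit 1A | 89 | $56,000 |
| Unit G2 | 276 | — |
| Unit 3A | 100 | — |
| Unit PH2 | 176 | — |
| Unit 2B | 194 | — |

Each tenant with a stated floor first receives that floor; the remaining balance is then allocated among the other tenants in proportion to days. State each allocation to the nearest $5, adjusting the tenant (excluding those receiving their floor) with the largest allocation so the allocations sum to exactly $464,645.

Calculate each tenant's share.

Fund the minimums — Unit 1A $56,000. Remaining pool $408,645.
Remaining pool split over remaining days 879: Unit 5A 61,831.38 → $61,830; Unit G2 128,311.74 → $128,310; Unit 3A 46,489.76 → $46,490; Unit PH2 81,821.98 → $81,820; Unit 2B 90,190.14 → $90,190.
Rounding difference +$5 applied to Unit G2 → $128,315.

Unit 5A: $61,830; Unit 1A: $56,000; Unit G2: $128,315; Unit 3A: $46,490; Unit PH2: $81,820; Unit 2B: $90,190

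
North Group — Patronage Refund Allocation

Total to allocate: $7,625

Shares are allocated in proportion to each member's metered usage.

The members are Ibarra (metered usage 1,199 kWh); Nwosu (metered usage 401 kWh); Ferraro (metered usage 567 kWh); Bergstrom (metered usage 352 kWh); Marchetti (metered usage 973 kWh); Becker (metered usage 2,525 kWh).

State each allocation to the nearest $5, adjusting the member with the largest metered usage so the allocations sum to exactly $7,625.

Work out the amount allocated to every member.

Ibarra: $1,520; Nwosu: $510; Ferraro: $720; Bergstrom: $445; Marchetti: $1,235; Becker: $3,195

Metered usage total: 1,199 + 401 + 567 + 352 + 973 + 2,525 = 6,017.
Raw shares: Ibarra 1,519.42; Nwosu 508.16; Ferraro 718.53; Bergstrom 446.07; Marchetti 1,233.03; Becker 3,199.79.
At nearest $5: Ibarra $1,520; Nwosu $510; Ferraro $720; Bergstrom $445; Marchetti $1,235; Becker $3,200. Sum = $7,630.
Difference $7,625 − $7,630 = −$5 applied to largest metered usage (Becker): Becker becomes $3,195.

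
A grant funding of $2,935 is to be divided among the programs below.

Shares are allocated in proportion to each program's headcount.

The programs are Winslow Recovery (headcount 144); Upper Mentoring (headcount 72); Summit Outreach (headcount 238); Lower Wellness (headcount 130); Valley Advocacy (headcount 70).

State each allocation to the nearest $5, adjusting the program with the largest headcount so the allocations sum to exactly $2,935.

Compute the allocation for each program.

Winslow Recovery: $645; Upper Mentoring: $325; Summit Outreach: $1,065; Lower Wellness: $585; Valley Advocacy: $315

Sum of headcount: 654.
Pro-rata amounts: Winslow Recovery 144/654 × $2,935 = 646.24; Upper Mentoring 72/654 × $2,935 = 323.12; Summit Outreach 238/654 × $2,935 = 1,068.09; Lower Wellness 130/654 × $2,935 = 583.41; Valley Advocacy 70/654 × $2,935 = 314.14.
After rounding ($5): Winslow Recovery $645; Upper Mentoring $325; Summit Outreach $1,070; Lower Wellness $585; Valley Advocacy $315. Sum = $2,940.
Difference $2,935 − $2,940 = −$5 applied to largest headcount (Summit Outreach): Summit Outreach becomes $1,065.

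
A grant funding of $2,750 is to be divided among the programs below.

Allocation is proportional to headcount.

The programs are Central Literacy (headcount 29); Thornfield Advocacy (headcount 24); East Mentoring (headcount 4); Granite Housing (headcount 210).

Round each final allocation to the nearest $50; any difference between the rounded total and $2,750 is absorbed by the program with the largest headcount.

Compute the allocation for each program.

Headcount total: 29 + 24 + 4 + 210 = 267.
Raw shares: Central Literacy 298.69; Thornfield Advocacy 247.19; East Mentoring 41.20; Granite Housing 2,162.92.
At nearest $50: Central Literacy $300; Thornfield Advocacy $250; East Mentoring $50; Granite Housing $2,150. Sum = $2,750.
Sum already equals the total — no adjustment.

Central Literacy: $300 | Thornfield Advocacy: $250 | East Mentoring: $50 | Granite Housing: $2,150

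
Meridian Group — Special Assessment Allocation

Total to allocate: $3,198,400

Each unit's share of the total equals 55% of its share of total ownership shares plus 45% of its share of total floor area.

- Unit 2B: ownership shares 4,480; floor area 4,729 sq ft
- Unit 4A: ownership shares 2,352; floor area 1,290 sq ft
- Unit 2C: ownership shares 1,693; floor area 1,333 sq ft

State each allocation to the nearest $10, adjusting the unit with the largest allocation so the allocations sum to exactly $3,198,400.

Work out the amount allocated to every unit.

Unit 2B: $1,850,220 | Unit 4A: $737,870 | Unit 2C: $610,310

Ownership shares total 8,525; floor area total 7,352.
Blended shares (55% ownership shares + 45% floor area): Unit 2B 0.5785; Unit 4A 0.2307; Unit 2C 0.1908.
Raw shares: Unit 2B 1,850,223.57; Unit 4A 737,871.01; Unit 2C 610,305.41.
At nearest $10: Unit 2B $1,850,220; Unit 4A $737,870; Unit 2C $610,310. Sum = $3,198,400.
No rounding difference to absorb.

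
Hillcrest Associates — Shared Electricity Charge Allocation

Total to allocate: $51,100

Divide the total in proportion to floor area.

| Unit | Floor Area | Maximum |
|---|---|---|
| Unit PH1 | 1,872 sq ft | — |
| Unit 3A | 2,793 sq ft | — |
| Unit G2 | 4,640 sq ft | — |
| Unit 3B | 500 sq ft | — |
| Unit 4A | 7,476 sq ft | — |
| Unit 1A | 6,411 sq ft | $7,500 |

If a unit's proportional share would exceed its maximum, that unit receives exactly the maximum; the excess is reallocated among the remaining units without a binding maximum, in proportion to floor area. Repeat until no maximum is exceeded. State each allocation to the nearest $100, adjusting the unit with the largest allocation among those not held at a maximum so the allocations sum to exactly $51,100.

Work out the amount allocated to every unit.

Unit PH1: $4,700 | Unit 3A: $7,000 | Unit G2: $11,700 | Unit 3B: $1,300 | Unit 4A: $18,900 | Unit 1A: $7,500

Sum of floor area: 23,692.
Unconstrained shares: Unit PH1 4,037.62; Unit 3A 6,024.07; Unit G2 10,007.77; Unit 3B 1,078.42; Unit 4A 16,124.58; Unit 1A 13,827.54.
Cap binds for Unit 1A ($7,500); balance $43,600 reallocated over remaining floor area 17,281.
Redistributed shares: Unit PH1 4,723.06 → $4,700; Unit 3A 7,046.74 → $7,000; Unit G2 11,706.73 → $11,700; Unit 3B 1,261.50 → $1,300; Unit 4A 18,861.96 → $18,900.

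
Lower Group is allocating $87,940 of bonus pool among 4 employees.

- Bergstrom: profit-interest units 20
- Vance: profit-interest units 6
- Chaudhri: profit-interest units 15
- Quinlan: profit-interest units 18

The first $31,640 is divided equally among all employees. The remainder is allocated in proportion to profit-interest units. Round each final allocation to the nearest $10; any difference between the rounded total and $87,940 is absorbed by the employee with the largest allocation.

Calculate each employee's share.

Bergstrom: $26,990; Vance: $13,640; Chaudhri: $22,220; Quinlan: $25,090

First tranche $31,640 split equally: $7,910 each.
Remainder $56,300 by profit-interest units (total 59): Bergstrom 19,084.75 → $19,080; Vance 5,725.42 → $5,730; Chaudhri 14,313.56 → $14,310; Quinlan 17,176.27 → $17,180.
Totals: Bergstrom $7,910 + $19,080 = $26,990; Vance $7,910 + $5,730 = $13,640; Chaudhri $7,910 + $14,310 = $22,220; Quinlan $7,910 + $17,180 = $25,090.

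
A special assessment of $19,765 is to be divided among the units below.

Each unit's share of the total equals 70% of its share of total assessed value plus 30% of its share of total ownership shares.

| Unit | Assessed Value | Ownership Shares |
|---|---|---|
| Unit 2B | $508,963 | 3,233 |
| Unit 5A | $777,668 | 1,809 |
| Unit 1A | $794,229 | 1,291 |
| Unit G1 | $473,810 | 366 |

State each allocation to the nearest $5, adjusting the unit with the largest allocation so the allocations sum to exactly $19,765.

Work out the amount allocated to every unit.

Totals — assessed value 2,554,670, ownership shares 6,699.
Blended shares (70% assessed value + 30% ownership shares): Unit 2B 0.2842; Unit 5A 0.2941; Unit 1A 0.2754; Unit G1 0.1462.
Proportional shares: Unit 2B 5,618.06; Unit 5A 5,812.87; Unit 1A 5,444.07; Unit G1 2,890.00.
Rounded to nearest $5: Unit 2B $5,620; Unit 5A $5,815; Unit 1A $5,445; Unit G1 $2,890. Sum = $19,770.
Difference $19,765 − $19,770 = −$5 applied to largest allocation (Unit 5A): Unit 5A becomes $5,810.

Unit 2B: $5,620; Unit 5A: $5,810; Unit 1A: $5,445; Unit G1: $2,890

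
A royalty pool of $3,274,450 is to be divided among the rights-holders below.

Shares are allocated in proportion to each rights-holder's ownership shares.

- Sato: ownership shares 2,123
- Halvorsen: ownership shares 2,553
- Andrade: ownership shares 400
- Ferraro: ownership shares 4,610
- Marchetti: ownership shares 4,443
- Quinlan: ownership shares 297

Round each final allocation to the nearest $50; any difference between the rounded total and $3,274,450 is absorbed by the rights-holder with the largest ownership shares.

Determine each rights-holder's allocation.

Sato: $481,900; Halvorsen: $579,500; Andrade: $90,800; Ferraro: $1,046,350; Marchetti: $1,008,500; Quinlan: $67,400

Ownership shares total: 14,426.
Unrounded shares: Sato 2,123/14,426 × $3,274,450 = 481,883.91; Halvorsen 2,553/14,426 × $3,274,450 = 579,486.40; Andrade 400/14,426 × $3,274,450 = 90,793.01; Ferraro 4,610/14,426 × $3,274,450 = 1,046,389.47; Marchetti 4,443/14,426 × $3,274,450 = 1,008,483.39; Quinlan 297/14,426 × $3,274,450 = 67,413.81.
After rounding ($50): Sato $481,900; Halvorsen $579,500; Andrade $90,800; Ferraro $1,046,400; Marchetti $1,008,500; Quinlan $67,400. Sum = $3,274,500.
Difference $3,274,450 − $3,274,500 = −$50 applied to largest ownership shares (Ferraro): Ferraro becomes $1,046,350.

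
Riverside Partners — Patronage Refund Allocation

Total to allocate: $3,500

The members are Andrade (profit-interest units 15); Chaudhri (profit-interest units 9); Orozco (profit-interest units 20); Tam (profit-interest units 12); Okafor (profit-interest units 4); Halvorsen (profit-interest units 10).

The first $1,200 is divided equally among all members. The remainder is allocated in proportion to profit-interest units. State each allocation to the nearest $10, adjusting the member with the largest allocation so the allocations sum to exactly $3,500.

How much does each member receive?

Andrade: $690; Chaudhri: $500; Orozco: $860; Tam: $590; Okafor: $330; Halvorsen: $530

First tranche $1,200 split equally: $200 each.
Remainder $2,300 by profit-interest units (total 70): Andrade 492.86 → $490; Chaudhri 295.71 → $300; Orozco 657.14 → $660; Tam 394.29 → $390; Okafor 131.43 → $130; Halvorsen 328.57 → $330.
Totals: Andrade $200 + $490 = $690; Chaudhri $200 + $300 = $500; Orozco $200 + $660 = $860; Tam $200 + $390 = $590; Okafor $200 + $130 = $330; Halvorsen $200 + $330 = $530.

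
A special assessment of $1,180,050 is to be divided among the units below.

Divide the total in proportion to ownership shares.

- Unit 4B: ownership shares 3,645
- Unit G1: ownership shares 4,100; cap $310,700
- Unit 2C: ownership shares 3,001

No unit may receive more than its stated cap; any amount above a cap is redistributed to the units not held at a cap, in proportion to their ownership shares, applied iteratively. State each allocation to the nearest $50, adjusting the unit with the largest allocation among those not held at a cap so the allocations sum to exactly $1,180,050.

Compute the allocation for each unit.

Sum of ownership shares: 10,746.
Pro-rata shares before constraints: Unit 4B 400,268.22; Unit G1 450,233.11; Unit 2C 329,548.67.
Cap binds for Unit G1 ($310,700); remaining pool $869,350 reallocated over remaining ownership shares 6,646.
Redistributed shares: Unit 4B 476,795.18 → $476,800; Unit 2C 392,554.82 → $392,550.

Unit 4B: $476,800 · Unit G1: $310,700 · Unit 2C: $392,550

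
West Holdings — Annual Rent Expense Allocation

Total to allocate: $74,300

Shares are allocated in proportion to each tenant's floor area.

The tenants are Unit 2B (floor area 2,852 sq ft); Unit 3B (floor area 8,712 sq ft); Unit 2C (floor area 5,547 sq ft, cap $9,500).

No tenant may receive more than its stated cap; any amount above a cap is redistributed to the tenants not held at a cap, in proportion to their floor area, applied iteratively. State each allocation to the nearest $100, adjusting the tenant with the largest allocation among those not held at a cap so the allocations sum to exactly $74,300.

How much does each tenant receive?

Unit 2B: $16,000; Unit 3B: $48,800; Unit 2C: $9,500

Combined floor area = 17,111.
Pro-rata shares before constraints: Unit 2B 12,384.06; Unit 3B 37,829.56; Unit 2C 24,086.38.
Cap binds for Unit 2C ($9,500); residual $64,800 reallocated over remaining floor area 11,564.
Shares after redistribution: Unit 2B 15,981.46 → $16,000; Unit 3B 48,818.54 → $48,800.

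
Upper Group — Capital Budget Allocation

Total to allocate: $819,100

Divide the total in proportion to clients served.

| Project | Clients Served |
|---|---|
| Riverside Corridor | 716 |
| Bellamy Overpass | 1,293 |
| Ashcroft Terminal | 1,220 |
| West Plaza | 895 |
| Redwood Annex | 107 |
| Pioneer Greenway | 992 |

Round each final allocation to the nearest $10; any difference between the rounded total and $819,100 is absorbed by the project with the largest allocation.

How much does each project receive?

Sum of clients served: 5,223.
Raw shares: Riverside Corridor 716/5,223 × $819,100 = 112,287.11; Bellamy Overpass 1,293/5,223 × $819,100 = 202,775.47; Ashcroft Terminal 1,220/5,223 × $819,100 = 191,327.21; West Plaza 895/5,223 × $819,100 = 140,358.89; Redwood Annex 107/5,223 × $819,100 = 16,780.34; Pioneer Greenway 992/5,223 × $819,100 = 155,570.97.
At nearest $10: Riverside Corridor $112,290; Bellamy Overpass $202,780; Ashcroft Terminal $191,330; West Plaza $140,360; Redwood Annex $16,780; Pioneer Greenway $155,570. Sum = $819,110.
Difference $819,100 − $819,110 = −$10 applied to largest allocation (Bellamy Overpass): Bellamy Overpass becomes $202,770.

Riverside Corridor: $112,290 · Bellamy Overpass: $202,770 · Ashcroft Terminal: $191,330 · West Plaza: $140,360 · Redwood Annex: $16,780 · Pioneer Greenway: $155,570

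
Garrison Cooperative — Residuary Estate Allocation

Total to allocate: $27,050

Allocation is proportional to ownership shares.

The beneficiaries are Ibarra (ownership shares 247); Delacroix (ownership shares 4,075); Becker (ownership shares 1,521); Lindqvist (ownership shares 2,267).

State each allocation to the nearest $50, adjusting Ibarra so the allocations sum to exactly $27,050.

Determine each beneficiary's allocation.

Total ownership shares = 8,110.
Unrounded shares: Ibarra 247/8,110 × $27,050 = 823.84; Delacroix 4,075/8,110 × $27,050 = 13,591.71; Becker 1,521/8,110 × $27,050 = 5,073.13; Lindqvist 2,267/8,110 × $27,050 = 7,561.33.
At nearest $50: Ibarra $800; Delacroix $13,600; Becker $5,050; Lindqvist $7,550. Sum = $27,000.
Difference $27,050 − $27,000 = +$50 applied to Ibarra: Ibarra becomes $850.

Ibarra: $850 · Delacroix: $13,600 · Becker: $5,050 · Lindqvist: $7,550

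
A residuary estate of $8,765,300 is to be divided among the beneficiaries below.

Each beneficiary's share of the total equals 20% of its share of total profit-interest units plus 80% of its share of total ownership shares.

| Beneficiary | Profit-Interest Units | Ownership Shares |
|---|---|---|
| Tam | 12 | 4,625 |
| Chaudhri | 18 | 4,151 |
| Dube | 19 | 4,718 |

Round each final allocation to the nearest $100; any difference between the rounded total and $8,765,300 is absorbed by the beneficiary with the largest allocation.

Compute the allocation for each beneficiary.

Tam: $2,832,700; Chaudhri: $2,801,100; Dube: $3,131,500

Totals — profit-interest units 49, ownership shares 13,494.
Blended shares (20% profit-interest units + 80% ownership shares): Tam 0.3232; Chaudhri 0.3196; Dube 0.3573.
Pro-rata amounts: Tam 2,832,730.48; Chaudhri 2,801,073.88; Dube 3,131,495.64.
After rounding ($100): Tam $2,832,700; Chaudhri $2,801,100; Dube $3,131,500. Sum = $8,765,300.
No rounding difference to absorb.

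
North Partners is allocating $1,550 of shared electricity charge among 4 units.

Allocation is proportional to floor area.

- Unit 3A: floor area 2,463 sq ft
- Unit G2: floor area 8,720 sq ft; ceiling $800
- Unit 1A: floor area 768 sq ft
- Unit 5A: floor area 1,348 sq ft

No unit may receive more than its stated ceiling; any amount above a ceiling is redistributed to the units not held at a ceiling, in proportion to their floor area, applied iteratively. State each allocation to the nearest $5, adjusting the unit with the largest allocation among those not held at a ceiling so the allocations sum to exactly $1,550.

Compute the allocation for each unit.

Floor area total: 13,299.
Unconstrained shares: Unit 3A 287.06; Unit G2 1,016.32; Unit 1A 89.51; Unit 5A 157.11.
Held at cap: Unit G2 ($800); balance $750 reallocated over remaining floor area 4,579.
Redistributed shares: Unit 3A 403.42 → $405; Unit 1A 125.79 → $125; Unit 5A 220.79 → $220.

Unit 3A: $405 · Unit G2: $800 · Unit 1A: $125 · Unit 5A: $220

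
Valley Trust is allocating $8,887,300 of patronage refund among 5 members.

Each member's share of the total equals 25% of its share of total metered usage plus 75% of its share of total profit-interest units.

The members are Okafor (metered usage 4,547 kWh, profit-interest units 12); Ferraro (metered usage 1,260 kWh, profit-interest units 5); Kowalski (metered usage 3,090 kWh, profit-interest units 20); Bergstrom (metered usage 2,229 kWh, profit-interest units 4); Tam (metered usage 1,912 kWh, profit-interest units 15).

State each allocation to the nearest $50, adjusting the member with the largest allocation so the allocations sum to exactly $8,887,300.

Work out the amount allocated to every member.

Totals — metered usage 13,038, profit-interest units 56.
Blended shares (25% metered usage + 75% profit-interest units): Okafor 0.2479; Ferraro 0.0911; Kowalski 0.3271; Bergstrom 0.0963; Tam 0.2376.
Raw shares: Okafor 2,203,177.11; Ferraro 809,850.17; Kowalski 2,907,098.29; Bergstrom 855,952.57; Tam 2,111,221.86.
After rounding ($50): Okafor $2,203,200; Ferraro $809,850; Kowalski $2,907,100; Bergstrom $855,950; Tam $2,111,200. Sum = $8,887,300.
Rounded total matches; no reconciliation needed.

Okafor: $2,203,200; Ferraro: $809,850; Kowalski: $2,907,100; Bergstrom: $855,950; Tam: $2,111,200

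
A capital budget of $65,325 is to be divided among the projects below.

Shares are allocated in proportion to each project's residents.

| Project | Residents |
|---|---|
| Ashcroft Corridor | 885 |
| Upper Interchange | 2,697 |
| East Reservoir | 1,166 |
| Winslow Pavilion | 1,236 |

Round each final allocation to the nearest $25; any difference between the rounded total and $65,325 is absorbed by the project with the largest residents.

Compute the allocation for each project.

Residents total: 885 + 2,697 + 1,166 + 1,236 = 5,984.
Proportional shares: Ashcroft Corridor 9,661.20; Upper Interchange 29,442.10; East Reservoir 12,728.77; Winslow Pavilion 13,492.93.
Rounded to nearest $25: Ashcroft Corridor $9,650; Upper Interchange $29,450; East Reservoir $12,725; Winslow Pavilion $13,500. Sum = $65,325.
Rounded total matches; no reconciliation needed.

Ashcroft Corridor: $9,650 · Upper Interchange: $29,450 · East Reservoir: $12,725 · Winslow Pavilion: $13,500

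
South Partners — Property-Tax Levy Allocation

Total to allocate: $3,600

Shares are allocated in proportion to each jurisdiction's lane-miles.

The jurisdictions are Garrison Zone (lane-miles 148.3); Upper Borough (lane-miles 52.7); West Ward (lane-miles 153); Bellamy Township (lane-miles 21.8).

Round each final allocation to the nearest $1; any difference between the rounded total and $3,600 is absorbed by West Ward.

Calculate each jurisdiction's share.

Garrison Zone: $1,421; Upper Borough: $505; West Ward: $1,465; Bellamy Township: $209

Combined lane-miles = 375.8.
Pro-rata amounts: Garrison Zone 148.3/375.8 × $3,600 = 1,420.65; Upper Borough 52.7/375.8 × $3,600 = 504.84; West Ward 153/375.8 × $3,600 = 1,465.67; Bellamy Township 21.8/375.8 × $3,600 = 208.83.
At nearest $1: Garrison Zone $1,421; Upper Borough $505; West Ward $1,466; Bellamy Township $209. Sum = $3,601.
Difference $3,600 − $3,601 = −$1 applied to West Ward: West Ward becomes $1,465.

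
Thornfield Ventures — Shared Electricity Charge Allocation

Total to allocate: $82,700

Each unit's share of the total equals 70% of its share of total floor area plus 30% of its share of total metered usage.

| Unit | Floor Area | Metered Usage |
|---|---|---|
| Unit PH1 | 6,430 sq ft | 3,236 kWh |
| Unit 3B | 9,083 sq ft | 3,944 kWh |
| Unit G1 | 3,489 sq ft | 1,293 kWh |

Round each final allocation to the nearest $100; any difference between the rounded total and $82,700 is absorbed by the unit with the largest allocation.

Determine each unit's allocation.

Unit PH1: $29,100 | Unit 3B: $39,200 | Unit G1: $14,400

Floor area total 19,002; metered usage total 8,473.
Blended shares (70% floor area + 30% metered usage): Unit PH1 0.3514; Unit 3B 0.4742; Unit G1 0.1743.
Raw shares: Unit PH1 29,064.54; Unit 3B 39,220.08; Unit G1 14,415.38.
After rounding ($100): Unit PH1 $29,100; Unit 3B $39,200; Unit G1 $14,400. Sum = $82,700.
Rounded total matches; no reconciliation needed.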